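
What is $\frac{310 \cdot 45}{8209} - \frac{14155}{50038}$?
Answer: $\frac{581831705}{410761942} \approx 1.4165$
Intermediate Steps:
$\frac{310 \cdot 45}{8209} - \frac{14155}{50038} = 13950 \cdot \frac{1}{8209} - \frac{14155}{50038} = \frac{13950}{8209} - \frac{14155}{50038} = \frac{581831705}{410761942}$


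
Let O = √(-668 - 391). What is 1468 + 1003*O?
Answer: 1468 + 1003*I*√1059 ≈ 1468.0 + 32640.0*I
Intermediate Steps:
O = I*√1059 (O = √(-1059) = I*√1059 ≈ 32.542*I)
1468 + 1003*O = 1468 + 1003*(I*√1059) = 1468 + 1003*I*√1059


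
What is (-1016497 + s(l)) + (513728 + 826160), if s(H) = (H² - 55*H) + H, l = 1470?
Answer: 2404911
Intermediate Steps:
s(H) = H² - 54*H
(-1016497 + s(l)) + (513728 + 826160) = (-1016497 + 1470*(-54 + 1470)) + (513728 + 826160) = (-1016497 + 1470*1416) + 1339888 = (-1016497 + 2081520) + 1339888 = 1065023 + 1339888 = 2404911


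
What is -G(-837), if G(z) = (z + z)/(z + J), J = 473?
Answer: -837/182 ≈ -4.5989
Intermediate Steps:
G(z) = 2*z/(473 + z) (G(z) = (z + z)/(z + 473) = (2*z)/(473 + z) = 2*z/(473 + z))
-G(-837) = -2*(-837)/(473 - 837) = -2*(-837)/(-364) = -2*(-837)*(-1)/364 = -1*837/182 = -837/182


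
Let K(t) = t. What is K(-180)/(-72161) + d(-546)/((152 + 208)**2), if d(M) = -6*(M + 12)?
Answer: 7070329/259779600 ≈ 0.027217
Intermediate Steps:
d(M) = -72 - 6*M (d(M) = -6*(12 + M) = -72 - 6*M)
K(-180)/(-72161) + d(-546)/((152 + 208)**2) = -180/(-72161) + (-72 - 6*(-546))/((152 + 208)**2) = -180*(-1/72161) + (-72 + 3276)/(360**2) = 180/72161 + 3204/129600 = 180/72161 + 3204*(1/129600) = 180/72161 + 89/3600 = 7070329/259779600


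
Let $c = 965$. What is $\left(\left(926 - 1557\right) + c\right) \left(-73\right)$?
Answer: $-24382$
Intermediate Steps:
$\left(\left(926 - 1557\right) + c\right) \left(-73\right) = \left(\left(926 - 1557\right) + 965\right) \left(-73\right) = \left(-631 + 965\right) \left(-73\right) = 334 \left(-73\right) = -24382$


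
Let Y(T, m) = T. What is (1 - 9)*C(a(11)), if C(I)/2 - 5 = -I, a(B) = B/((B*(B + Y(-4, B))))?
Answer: -544/7 ≈ -77.714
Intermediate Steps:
a(B) = 1/(-4 + B) (a(B) = B/((B*(B - 4))) = B/((B*(-4 + B))) = B*(1/(B*(-4 + B))) = 1/(-4 + B))
C(I) = 10 - 2*I (C(I) = 10 + 2*(-I) = 10 - 2*I)
(1 - 9)*C(a(11)) = (1 - 9)*(10 - 2/(-4 + 11)) = -8*(10 - 2/7) = -8*68/7 = -544/7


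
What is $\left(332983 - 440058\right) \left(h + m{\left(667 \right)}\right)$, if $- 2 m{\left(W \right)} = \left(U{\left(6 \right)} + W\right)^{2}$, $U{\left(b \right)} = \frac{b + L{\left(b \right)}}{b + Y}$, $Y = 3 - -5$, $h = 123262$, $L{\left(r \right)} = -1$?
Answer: $\frac{4173028085875}{392} \approx 1.0645 \cdot 10^{10}$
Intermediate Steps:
$Y = 8$ ($Y = 3 + 5 = 8$)
$U{\left(b \right)} = \frac{-1 + b}{8 + b}$ ($U{\left(b \right)} = \frac{b - 1}{b + 8} = \frac{-1 + b}{8 + b}$)
$m{\left(W \right)} = - \frac{\left(\frac{5}{14} + W\right)^{2}}{2}$ ($m{\left(W \right)} = - \frac{\left(\frac{-1 + 6}{8 + 6} + W\right)^{2}}{2} = - \frac{\left(\frac{1}{14} \cdot 5 + W\right)^{2}}{2} = - \frac{\left(\frac{5}{14} + W\right)^{2}}{2}$)
$\left(332983 - 440058\right) \left(h + m{\left(667 \right)}\right) = \left(332983 - 440058\right) \left(123262 - \frac{\left(5 + 14 \cdot 667\right)^{2}}{392}\right) = - 107075 \left(123262 - \frac{\left(5 + 9338\right)^{2}}{392}\right) = - 107075 \left(123262 - \frac{9343^{2}}{392}\right) = - 107075 \left(123262 - \frac{87291649}{392}\right) = \left(-107075\right) \left(- \frac{38972945}{392}\right) = \frac{4173028085875}{392}$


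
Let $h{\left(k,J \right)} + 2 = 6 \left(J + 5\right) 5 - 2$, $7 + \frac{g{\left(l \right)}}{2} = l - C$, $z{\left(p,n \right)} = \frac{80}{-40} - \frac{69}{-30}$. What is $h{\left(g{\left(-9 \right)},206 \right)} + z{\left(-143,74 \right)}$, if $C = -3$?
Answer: $\frac{63263}{10} \approx 6326.3$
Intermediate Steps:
$z{\left(p,n \right)} = \frac{3}{10}$ ($z{\left(p,n \right)} = 80 \left(- \frac{1}{40}\right) - - \frac{23}{10} = -2 + \frac{23}{10} = \frac{3}{10}$)
$g{\left(l \right)} = -8 + 2 l$ ($g{\left(l \right)} = -14 + 2 \left(l - -3\right) = -14 + 2 \left(l + 3\right) = -14 + 2 \left(3 + l\right) = -14 + \left(6 + 2 l\right) = -8 + 2 l$)
$h{\left(k,J \right)} = 146 + 30 J$ ($h{\left(k,J \right)} = -2 + \left(6 \left(J + 5\right) 5 - 2\right) = -2 + \left(6 \left(5 + J\right) 5 - 2\right) = -2 + \left(\left(30 + 6 J\right) 5 - 2\right) = -2 + \left(\left(150 + 30 J\right) - 2\right) = -2 + \left(148 + 30 J\right) = 146 + 30 J$)
$h{\left(g{\left(-9 \right)},206 \right)} + z{\left(-143,74 \right)} = \left(146 + 30 \cdot 206\right) + \frac{3}{10} = \left(146 + 6180\right) + \frac{3}{10} = 6326 + \frac{3}{10} = \frac{63263}{10}$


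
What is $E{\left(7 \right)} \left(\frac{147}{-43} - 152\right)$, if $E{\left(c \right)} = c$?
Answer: $- \frac{46781}{43} \approx -1087.9$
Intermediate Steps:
$E{\left(7 \right)} \left(\frac{147}{-43} - 152\right) = 7 \left(\frac{147}{-43} - 152\right) = 7 \left(147 \left(- \frac{1}{43}\right) - 152\right) = 7 \left(- \frac{147}{43} - 152\right) = 7 \left(- \frac{6683}{43}\right) = - \frac{46781}{43}$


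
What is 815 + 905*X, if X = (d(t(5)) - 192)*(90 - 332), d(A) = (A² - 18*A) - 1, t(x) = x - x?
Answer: 42269745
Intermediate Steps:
t(x) = 0
d(A) = -1 + A² - 18*A
X = 46706 (X = ((-1 + 0² - 18*0) - 192)*(90 - 332) = ((-1 + 0 + 0) - 192)*(-242) = (-1 - 192)*(-242) = -193*(-242) = 46706)
815 + 905*X = 815 + 905*46706 = 815 + 42268930 = 42269745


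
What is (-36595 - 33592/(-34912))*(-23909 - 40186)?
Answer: 10235739540195/4364 ≈ 2.3455e+9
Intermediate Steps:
(-36595 - 33592/(-34912))*(-23909 - 40186) = (-36595 - 33592*(-1/34912))*(-64095) = (-36595 + 4199/4364)*(-64095) = -159696381/4364*(-64095) = 10235739540195/4364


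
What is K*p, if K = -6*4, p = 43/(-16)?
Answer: 129/2 ≈ 64.500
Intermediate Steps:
p = -43/16 (p = 43*(-1/16) = -43/16 ≈ -2.6875)
K = -24
K*p = -24*(-43/16) = 129/2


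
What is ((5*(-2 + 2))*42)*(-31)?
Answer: 0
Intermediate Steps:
((5*(-2 + 2))*42)*(-31) = ((5*0)*42)*(-31) = (0*42)*(-31) = 0*(-31) = 0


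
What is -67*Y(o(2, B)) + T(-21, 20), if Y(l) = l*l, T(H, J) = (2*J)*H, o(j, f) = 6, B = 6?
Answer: -3252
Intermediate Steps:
T(H, J) = 2*H*J
Y(l) = l²
-67*Y(o(2, B)) + T(-21, 20) = -67*6² + 2*(-21)*20 = -67*36 - 840 = -2412 - 840 = -3252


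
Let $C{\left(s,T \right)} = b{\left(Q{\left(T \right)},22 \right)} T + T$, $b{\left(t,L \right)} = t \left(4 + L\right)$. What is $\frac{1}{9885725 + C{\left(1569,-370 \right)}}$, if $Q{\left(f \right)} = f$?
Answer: $\frac{1}{13444755} \approx 7.4378 \cdot 10^{-8}$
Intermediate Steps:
$C{\left(s,T \right)} = T + 26 T^{2}$ ($C{\left(s,T \right)} = T \left(4 + 22\right) T + T = T 26 T + T = 26 T T + T = 26 T^{2} + T = T + 26 T^{2}$)
$\frac{1}{9885725 + C{\left(1569,-370 \right)}} = \frac{1}{9885725 - 370 \left(1 + 26 \left(-370\right)\right)} = \frac{1}{9885725 - 370 \left(1 - 9620\right)} = \frac{1}{9885725 - -3559030} = \frac{1}{9885725 + 3559030} = \frac{1}{13444755}$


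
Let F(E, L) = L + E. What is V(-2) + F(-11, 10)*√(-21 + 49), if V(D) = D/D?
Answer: 1 - 2*√7 ≈ -4.2915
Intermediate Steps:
V(D) = 1
F(E, L) = E + L
V(-2) + F(-11, 10)*√(-21 + 49) = 1 + (-11 + 10)*√(-21 + 49) = 1 - √28 = 1 - 2*√7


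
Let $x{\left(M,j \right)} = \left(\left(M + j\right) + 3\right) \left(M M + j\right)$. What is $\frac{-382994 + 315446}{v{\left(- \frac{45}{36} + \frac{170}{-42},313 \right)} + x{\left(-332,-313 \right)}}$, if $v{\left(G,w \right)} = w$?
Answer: $\frac{67548}{70562549} \approx 0.00095728$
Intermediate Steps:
$x{\left(M,j \right)} = \left(j + M^{2}\right) \left(3 + M + j\right)$ ($x{\left(M,j \right)} = \left(3 + M + j\right) \left(M^{2} + j\right) = \left(3 + M + j\right) \left(j + M^{2}\right) = \left(j + M^{2}\right) \left(3 + M + j\right)$)
$\frac{-382994 + 315446}{v{\left(- \frac{45}{36} + \frac{170}{-42},313 \right)} + x{\left(-332,-313 \right)}} = \frac{-382994 + 315446}{313 + \left(\left(-332\right)^{3} + \left(-313\right)^{2} + 3 \left(-313\right) + 3 \left(-332\right)^{2} - -103916 - 313 \left(-332\right)^{2}\right)} = - \frac{67548}{313 + \left(-36594368 + 97969 - 939 + 3 \cdot 110224 + 103916 - 34500112\right)} = - \frac{67548}{313 + \left(-36594368 + 97969 - 939 + 330672 + 103916 - 34500112\right)} = - \frac{67548}{313 - 70562862} = - \frac{67548}{-70562549} = \left(-67548\right) \left(- \frac{1}{70562549}\right) = \frac{67548}{70562549}$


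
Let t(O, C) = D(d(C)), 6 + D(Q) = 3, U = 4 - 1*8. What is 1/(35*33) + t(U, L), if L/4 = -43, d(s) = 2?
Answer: -3464/1155 ≈ -2.9991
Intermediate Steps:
U = -4 (U = 4 - 8 = -4)
L = -172 (L = 4*(-43) = -172)
D(Q) = -3 (D(Q) = -6 + 3 = -3)
t(O, C) = -3
1/(35*33) + t(U, L) = 1/(35*33) - 3 = 1/1155 - 3 = -3464/1155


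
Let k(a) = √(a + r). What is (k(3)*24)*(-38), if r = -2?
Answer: -912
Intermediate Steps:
k(a) = √(-2 + a) (k(a) = √(a - 2) = √(-2 + a))
(k(3)*24)*(-38) = (√(-2 + 3)*24)*(-38) = (√1*24)*(-38) = (1*24)*(-38) = 24*(-38) = -912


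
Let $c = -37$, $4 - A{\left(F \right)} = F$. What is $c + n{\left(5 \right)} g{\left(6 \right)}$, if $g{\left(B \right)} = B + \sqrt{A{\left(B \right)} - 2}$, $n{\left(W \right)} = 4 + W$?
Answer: $17 + 18 i \approx 17.0 + 18.0 i$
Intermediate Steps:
$A{\left(F \right)} = 4 - F$
$g{\left(B \right)} = B + \sqrt{2 - B}$ ($g{\left(B \right)} = B + \sqrt{\left(4 - B\right) - 2} = B + \sqrt{2 - B}$)
$c + n{\left(5 \right)} g{\left(6 \right)} = -37 + \left(4 + 5\right) \left(6 + \sqrt{2 - 6}\right) = -37 + 9 \left(6 + \sqrt{2 - 6}\right) = -37 + 9 \left(6 + \sqrt{-4}\right) = -37 + 9 \left(6 + 2 i\right) = -37 + \left(54 + 18 i\right) = 17 + 18 i$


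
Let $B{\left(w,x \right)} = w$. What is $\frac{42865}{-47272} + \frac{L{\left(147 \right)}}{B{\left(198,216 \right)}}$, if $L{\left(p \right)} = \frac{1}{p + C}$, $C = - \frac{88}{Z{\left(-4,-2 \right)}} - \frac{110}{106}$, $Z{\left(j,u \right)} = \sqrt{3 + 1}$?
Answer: $- \frac{1433209427}{1580645682} \approx -0.90672$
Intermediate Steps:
$Z{\left(j,u \right)} = 2$ ($Z{\left(j,u \right)} = \sqrt{4} = 2$)
$C = - \frac{2387}{53}$ ($C = - \frac{88}{2} - \frac{110}{106} = \left(-88\right) \frac{1}{2} - \frac{55}{53} = -44 - \frac{55}{53} = - \frac{2387}{53} \approx -45.038$)
$L{\left(p \right)} = \frac{1}{- \frac{2387}{53} + p}$ ($L{\left(p \right)} = \frac{1}{p - \frac{2387}{53}} = \frac{1}{- \frac{2387}{53} + p}$)
$\frac{42865}{-47272} + \frac{L{\left(147 \right)}}{B{\left(198,216 \right)}} = \frac{42865}{-47272} + \frac{53 \frac{1}{-2387 + 53 \cdot 147}}{198} = 42865 \left(- \frac{1}{47272}\right) + \frac{53}{-2387 + 7791} \cdot \frac{1}{198} = - \frac{42865}{47272} + \frac{53}{5404} \cdot \frac{1}{198} = - \frac{42865}{47272} + \frac{53}{1069992} = - \frac{1433209427}{1580645682}$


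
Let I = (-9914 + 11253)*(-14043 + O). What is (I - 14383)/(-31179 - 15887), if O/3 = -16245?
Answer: 84074125/47066 ≈ 1786.3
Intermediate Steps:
O = -48735 (O = 3*(-16245) = -48735)
I = -84059742 (I = (-9914 + 11253)*(-14043 - 48735) = 1339*(-62778) = -84059742)
(I - 14383)/(-31179 - 15887) = (-84059742 - 14383)/(-31179 - 15887) = -84074125/(-47066) = -84074125*(-1/47066) = 84074125/47066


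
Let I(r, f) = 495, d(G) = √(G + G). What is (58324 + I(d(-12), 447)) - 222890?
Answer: -164071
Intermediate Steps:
d(G) = √2*√G (d(G) = √(2*G) = √2*√G)
(58324 + I(d(-12), 447)) - 222890 = (58324 + 495) - 222890 = 58819 - 222890 = -164071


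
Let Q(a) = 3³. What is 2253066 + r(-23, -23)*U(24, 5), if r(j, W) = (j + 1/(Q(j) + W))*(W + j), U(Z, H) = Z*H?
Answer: 2378646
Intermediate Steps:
Q(a) = 27
U(Z, H) = H*Z
r(j, W) = (W + j)*(j + 1/(27 + W)) (r(j, W) = (j + 1/(27 + W))*(W + j) = (W + j)*(j + 1/(27 + W)))
2253066 + r(-23, -23)*U(24, 5) = 2253066 + ((-23 - 23 + 27*(-23)² - 23*(-23)² - 23*(-23)² + 27*(-23)*(-23))/(27 - 23))*(5*24) = 2253066 + ((-23 - 23 + 27*529 - 23*529 - 23*529 + 14283)/4)*120 = 2253066 + ((-23 - 23 + 14283 - 12167 - 12167 + 14283)/4)*120 = 2253066 + ((¼)*4186)*120 = 2253066 + (2093/2)*120 = 2253066 + 125580 = 2378646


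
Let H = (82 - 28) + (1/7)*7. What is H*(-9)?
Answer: -495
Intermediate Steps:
H = 55 (H = 54 + (1*(⅐))*7 = 54 + (⅐)*7 = 54 + 1 = 55)
H*(-9) = 55*(-9) = -495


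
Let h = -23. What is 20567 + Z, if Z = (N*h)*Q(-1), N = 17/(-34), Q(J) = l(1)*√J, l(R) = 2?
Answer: 20567 + 23*I ≈ 20567.0 + 23.0*I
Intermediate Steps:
Q(J) = 2*√J
N = -½ (N = 17*(-1/34) = -½ ≈ -0.50000)
Z = 23*I (Z = (-½*(-23))*(2*√(-1)) = 23*(2*I)/2 = 23*I ≈ 23.0*I)
20567 + Z = 20567 + 23*I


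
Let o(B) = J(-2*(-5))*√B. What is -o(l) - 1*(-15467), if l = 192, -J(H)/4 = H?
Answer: 15467 + 320*√3 ≈ 16021.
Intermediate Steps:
J(H) = -4*H
o(B) = -40*√B (o(B) = (-(-8)*(-5))*√B = (-4*10)*√B = -40*√B)
-o(l) - 1*(-15467) = -(-40)*√192 - 1*(-15467) = -(-40)*8*√3 + 15467 = -(-320)*√3 + 15467 = 320*√3 + 15467 = 15467 + 320*√3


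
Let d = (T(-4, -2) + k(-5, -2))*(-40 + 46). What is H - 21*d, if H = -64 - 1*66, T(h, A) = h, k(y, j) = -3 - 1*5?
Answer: 1382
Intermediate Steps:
k(y, j) = -8 (k(y, j) = -3 - 5 = -8)
d = -72 (d = (-4 - 8)*(-40 + 46) = -12*6 = -72)
H = -130 (H = -64 - 66 = -130)
H - 21*d = -130 - 21*(-72) = -130 + 1512 = 1382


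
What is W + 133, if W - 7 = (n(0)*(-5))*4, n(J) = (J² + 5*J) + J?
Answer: 140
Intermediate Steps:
n(J) = J² + 6*J
W = 7 (W = 7 + ((0*(6 + 0))*(-5))*4 = 7 + ((0*6)*(-5))*4 = 7 + (0*(-5))*4 = 7 + 0*4 = 7 + 0 = 7)
W + 133 = 7 + 133 = 140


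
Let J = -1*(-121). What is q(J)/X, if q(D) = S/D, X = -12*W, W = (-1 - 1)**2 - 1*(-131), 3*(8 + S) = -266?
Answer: 29/58806 ≈ 0.00049315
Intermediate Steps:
J = 121
S = -290/3 (S = -8 + (1/3)*(-266) = -8 - 266/3 = -290/3 ≈ -96.667)
W = 135 (W = (-2)**2 + 131 = 4 + 131 = 135)
X = -1620 (X = -12*135 = -1620)
q(D) = -290/(3*D)
q(J)/X = -290/3/121/(-1620) = -290/3*1/121*(-1/1620) = -290/363*(-1/1620) = 29/58806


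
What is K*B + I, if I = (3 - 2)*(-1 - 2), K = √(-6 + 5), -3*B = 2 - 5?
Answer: -3 + I ≈ -3.0 + 1.0*I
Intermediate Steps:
B = 1 (B = -(2 - 5)/3 = -⅓*(-3) = 1)
K = I (K = √(-1) = I ≈ 1.0*I)
I = -3 (I = 1*(-3) = -3)
K*B + I = I*1 - 3 = I - 3 = -3 + I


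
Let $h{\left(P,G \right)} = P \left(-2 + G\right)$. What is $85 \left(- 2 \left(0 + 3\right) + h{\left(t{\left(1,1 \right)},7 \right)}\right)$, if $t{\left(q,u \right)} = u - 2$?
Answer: $-935$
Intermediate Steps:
$t{\left(q,u \right)} = -2 + u$
$85 \left(- 2 \left(0 + 3\right) + h{\left(t{\left(1,1 \right)},7 \right)}\right) = 85 \left(- 2 \left(0 + 3\right) + \left(-2 + 1\right) \left(-2 + 7\right)\right) = 85 \left(\left(-2\right) 3 - 5\right) = 85 \left(-6 - 5\right) = 85 \left(-11\right) = -935$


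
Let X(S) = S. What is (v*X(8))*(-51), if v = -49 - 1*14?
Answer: 25704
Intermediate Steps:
v = -63 (v = -49 - 14 = -63)
(v*X(8))*(-51) = -63*8*(-51) = -504*(-51) = 25704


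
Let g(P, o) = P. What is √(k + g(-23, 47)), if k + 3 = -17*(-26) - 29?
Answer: 3*√43 ≈ 19.672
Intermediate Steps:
k = 410 (k = -3 + (-17*(-26) - 29) = -3 + (442 - 29) = -3 + 413 = 410)
√(k + g(-23, 47)) = √(410 - 23) = √387 = 3*√43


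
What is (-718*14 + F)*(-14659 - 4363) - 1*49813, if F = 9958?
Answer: 1738255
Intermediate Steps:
(-718*14 + F)*(-14659 - 4363) - 1*49813 = (-718*14 + 9958)*(-14659 - 4363) - 1*49813 = (-10052 + 9958)*(-19022) - 49813 = -94*(-19022) - 49813 = 1788068 - 49813 = 1738255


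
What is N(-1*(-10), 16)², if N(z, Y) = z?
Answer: 100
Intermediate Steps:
N(-1*(-10), 16)² = (-1*(-10))² = 10² = 100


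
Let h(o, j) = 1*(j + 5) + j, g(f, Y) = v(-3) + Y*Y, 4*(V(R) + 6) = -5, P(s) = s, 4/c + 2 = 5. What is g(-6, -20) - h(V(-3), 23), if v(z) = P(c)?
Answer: 1051/3 ≈ 350.33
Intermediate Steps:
c = 4/3 (c = 4/(-2 + 5) = 4/3 ≈ 1.3333)
v(z) = 4/3
V(R) = -29/4 (V(R) = -6 + (1/4)*(-5) = -6 - 5/4 = -29/4)
g(f, Y) = 4/3 + Y**2 (g(f, Y) = 4/3 + Y*Y = 4/3 + Y**2)
h(o, j) = 5 + 2*j (h(o, j) = 1*(5 + j) + j = (5 + j) + j = 5 + 2*j)
g(-6, -20) - h(V(-3), 23) = (4/3 + (-20)**2) - (5 + 2*23) = (4/3 + 400) - (5 + 46) = 1204/3 - 1*51 = 1204/3 - 51 = 1051/3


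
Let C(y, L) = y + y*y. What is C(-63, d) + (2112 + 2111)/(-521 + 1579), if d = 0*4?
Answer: 4136771/1058 ≈ 3910.0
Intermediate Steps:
d = 0
C(y, L) = y + y**2
C(-63, d) + (2112 + 2111)/(-521 + 1579) = -63*(1 - 63) + (2112 + 2111)/(-521 + 1579) = -63*(-62) + 4223/1058 = 3906 + 4223*(1/1058) = 3906 + 4223/1058 = 4136771/1058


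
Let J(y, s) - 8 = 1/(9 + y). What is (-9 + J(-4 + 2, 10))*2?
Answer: -12/7 ≈ -1.7143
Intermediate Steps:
J(y, s) = 8 + 1/(9 + y)
(-9 + J(-4 + 2, 10))*2 = (-9 + (73 + 8*(-4 + 2))/(9 + (-4 + 2)))*2 = (-9 + (73 + 8*(-2))/(9 - 2))*2 = (-9 + (73 - 16)/7)*2 = (-9 + (⅐)*57)*2 = (-9 + 57/7)*2 = -6/7*2 = -12/7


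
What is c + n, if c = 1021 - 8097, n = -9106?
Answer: -16182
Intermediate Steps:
c = -7076
c + n = -7076 - 9106 = -16182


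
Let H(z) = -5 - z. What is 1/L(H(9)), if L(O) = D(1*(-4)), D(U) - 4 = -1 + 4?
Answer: ⅐ ≈ 0.14286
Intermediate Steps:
D(U) = 7 (D(U) = 4 + (-1 + 4) = 4 + 3 = 7)
L(O) = 7
1/L(H(9)) = 1/7 = ⅐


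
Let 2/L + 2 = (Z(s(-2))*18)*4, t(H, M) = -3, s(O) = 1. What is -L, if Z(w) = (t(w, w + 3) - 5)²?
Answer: -1/2303 ≈ -0.00043422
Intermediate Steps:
Z(w) = 64 (Z(w) = (-3 - 5)² = (-8)² = 64)
L = 1/2303 (L = 2/(-2 + (64*18)*4) = 2/(-2 + 1152*4) = 2/(-2 + 4608) = 2/4606 = 2*(1/4606) = 1/2303 ≈ 0.00043422)
-L = -1*1/2303 = -1/2303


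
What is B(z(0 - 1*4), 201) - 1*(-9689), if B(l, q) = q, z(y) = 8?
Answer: 9890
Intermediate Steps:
B(z(0 - 1*4), 201) - 1*(-9689) = 201 - 1*(-9689) = 201 + 9689 = 9890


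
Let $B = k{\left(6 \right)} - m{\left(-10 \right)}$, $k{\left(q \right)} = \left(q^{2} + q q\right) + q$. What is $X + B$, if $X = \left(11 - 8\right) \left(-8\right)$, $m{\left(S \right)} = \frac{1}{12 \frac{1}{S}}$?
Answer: $\frac{329}{6} \approx 54.833$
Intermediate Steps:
$k{\left(q \right)} = q + 2 q^{2}$ ($k{\left(q \right)} = \left(q^{2} + q^{2}\right) + q = 2 q^{2} + q = q + 2 q^{2}$)
$m{\left(S \right)} = \frac{S}{12}$
$B = \frac{473}{6}$ ($B = 6 \left(1 + 2 \cdot 6\right) - \frac{1}{12} \left(-10\right) = 6 \left(1 + 12\right) - - \frac{5}{6} = 6 \cdot 13 + \frac{5}{6} = 78 + \frac{5}{6} = \frac{473}{6} \approx 78.833$)
$X = -24$ ($X = 3 \left(-8\right) = -24$)
$X + B = -24 + \frac{473}{6} = \frac{329}{6}$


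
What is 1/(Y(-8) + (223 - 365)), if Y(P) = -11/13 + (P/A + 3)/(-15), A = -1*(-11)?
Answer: -429/61346 ≈ -0.0069931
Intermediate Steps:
A = 11
Y(P) = -68/65 - P/165 (Y(P) = -11/13 + (P/11 + 3)/(-15) = -11*1/13 + (P/11 + 3)*(-1/15) = -11/13 + (3 + P/11)*(-1/15) = -11/13 + (-1/5 - P/165) = -68/65 - P/165)
1/(Y(-8) + (223 - 365)) = 1/((-68/65 - 1/165*(-8)) + (223 - 365)) = 1/((-68/65 + 8/165) - 142) = 1/(-428/429 - 142) = 1/(-61346/429) = -429/61346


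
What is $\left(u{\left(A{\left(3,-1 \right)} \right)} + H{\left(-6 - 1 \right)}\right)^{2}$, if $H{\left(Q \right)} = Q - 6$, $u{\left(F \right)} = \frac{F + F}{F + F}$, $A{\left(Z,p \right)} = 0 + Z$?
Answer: $144$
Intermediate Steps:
$A{\left(Z,p \right)} = Z$
$u{\left(F \right)} = 1$ ($u{\left(F \right)} = \frac{2 F}{2 F} = 2 F \frac{1}{2 F} = 1$)
$H{\left(Q \right)} = -6 + Q$
$\left(u{\left(A{\left(3,-1 \right)} \right)} + H{\left(-6 - 1 \right)}\right)^{2} = \left(1 - 13\right)^{2} = \left(-12\right)^{2} = 144$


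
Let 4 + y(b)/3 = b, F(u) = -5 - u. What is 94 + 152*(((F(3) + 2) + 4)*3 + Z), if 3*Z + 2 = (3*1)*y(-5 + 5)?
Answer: -8230/3 ≈ -2743.3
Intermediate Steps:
y(b) = -12 + 3*b
Z = -38/3 (Z = -⅔ + ((3*1)*(-12 + 3*(-5 + 5)))/3 = -⅔ + (3*(-12 + 3*0))/3 = -⅔ + (3*(-12 + 0))/3 = -⅔ + (3*(-12))/3 = -⅔ + (⅓)*(-36) = -⅔ - 12 = -38/3 ≈ -12.667)
94 + 152*(((F(3) + 2) + 4)*3 + Z) = 94 + 152*((((-5 - 1*3) + 2) + 4)*3 - 38/3) = 94 + 152*((((-5 - 3) + 2) + 4)*3 - 38/3) = 94 + 152*(((-8 + 2) + 4)*3 - 38/3) = 94 + 152*((-6 + 4)*3 - 38/3) = 94 + 152*(-2*3 - 38/3) = 94 + 152*(-6 - 38/3) = 94 + 152*(-56/3) = 94 - 8512/3 = -8230/3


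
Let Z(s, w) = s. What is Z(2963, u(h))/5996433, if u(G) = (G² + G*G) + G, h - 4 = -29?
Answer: 2963/5996433 ≈ 0.00049413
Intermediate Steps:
h = -25 (h = 4 - 29 = -25)
u(G) = G + 2*G² (u(G) = (G² + G²) + G = 2*G² + G = G + 2*G²)
Z(2963, u(h))/5996433 = 2963/5996433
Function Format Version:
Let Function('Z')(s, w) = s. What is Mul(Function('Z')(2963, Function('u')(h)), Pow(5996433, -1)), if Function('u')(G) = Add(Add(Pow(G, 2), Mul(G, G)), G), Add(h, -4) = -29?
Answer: Rational(2963, 5996433) ≈ 0.00049413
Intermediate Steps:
h = -25 (h = Add(4, -29) = -25)
Function('u')(G) = Add(G, Mul(2, Pow(G, 2))) (Function('u')(G) = Add(Add(Pow(G, 2), Pow(G, 2)), G) = Add(Mul(2, Pow(G, 2)), G) = Add(G, Mul(2, Pow(G, 2))))
Mul(Function('Z')(2963, Function('u')(h)), Pow(5996433, -1)) = Mul(2963, Pow(5996433, -1)) = Mul(2963, Rational(1, 5996433)) = Rational(2963, 5996433)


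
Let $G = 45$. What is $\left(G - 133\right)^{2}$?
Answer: $7744$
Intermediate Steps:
$\left(G - 133\right)^{2} = \left(45 - 133\right)^{2} = \left(-88\right)^{2} = 7744$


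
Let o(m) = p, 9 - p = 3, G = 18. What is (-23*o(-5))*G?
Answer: -2484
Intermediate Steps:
p = 6 (p = 9 - 1*3 = 9 - 3 = 6)
o(m) = 6
(-23*o(-5))*G = -23*6*18 = -138*18 = -2484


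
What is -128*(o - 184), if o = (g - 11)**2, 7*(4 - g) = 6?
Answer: 766848/49 ≈ 15650.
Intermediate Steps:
g = 22/7 (g = 4 - 1/7*6 = 4 - 6/7 = 22/7 ≈ 3.1429)
o = 3025/49 (o = (22/7 - 11)**2 = (-55/7)**2 = 3025/49 ≈ 61.735)
-128*(o - 184) = -128*(3025/49 - 184) = -128*(-5991/49) = 766848/49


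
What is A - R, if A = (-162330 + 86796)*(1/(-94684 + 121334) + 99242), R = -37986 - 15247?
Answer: -99885425871142/13325 ≈ -7.4961e+9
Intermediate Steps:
R = -53233
A = -99886135200867/13325 (A = -75534*(1/26650 + 99242) = -75534*2644799301/26650 = -99886135200867/13325 ≈ -7.4961e+9)
A - R = -99886135200867/13325 - 1*(-53233) = -99886135200867/13325 + 53233 = -99885425871142/13325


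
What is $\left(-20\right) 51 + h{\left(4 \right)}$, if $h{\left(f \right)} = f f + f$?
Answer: $-1000$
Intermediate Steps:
$h{\left(f \right)} = f + f^{2}$ ($h{\left(f \right)} = f^{2} + f = f + f^{2}$)
$\left(-20\right) 51 + h{\left(4 \right)} = \left(-20\right) 51 + 4 \left(1 + 4\right) = -1020 + 4 \cdot 5 = -1020 + 20 = -1000$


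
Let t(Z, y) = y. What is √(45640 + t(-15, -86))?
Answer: √45554 ≈ 213.43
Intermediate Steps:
√(45640 + t(-15, -86)) = √(45640 - 86) = √45554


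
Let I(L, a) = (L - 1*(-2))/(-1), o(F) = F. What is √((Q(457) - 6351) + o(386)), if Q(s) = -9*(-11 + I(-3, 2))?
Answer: 5*I*√235 ≈ 76.649*I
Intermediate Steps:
I(L, a) = -2 - L (I(L, a) = (L + 2)*(-1) = (2 + L)*(-1) = -2 - L)
Q(s) = 90 (Q(s) = -9*(-11 + (-2 - 1*(-3))) = -9*(-11 + (-2 + 3)) = -9*(-11 + 1) = -9*(-10) = 90)
√((Q(457) - 6351) + o(386)) = √((90 - 6351) + 386) = √(-6261 + 386) = √(-5875) = 5*I*√235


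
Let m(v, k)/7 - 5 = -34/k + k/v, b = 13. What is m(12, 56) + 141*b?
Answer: 22757/12 ≈ 1896.4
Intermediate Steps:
m(v, k) = 35 - 238/k + 7*k/v (m(v, k) = 35 + 7*(-34/k + k/v) = 35 + (-238/k + 7*k/v) = 35 - 238/k + 7*k/v)
m(12, 56) + 141*b = (35 - 238/56 + 7*56/12) + 141*13 = (35 - 238*1/56 + 7*56*(1/12)) + 1833 = (35 - 17/4 + 98/3) + 1833 = 761/12 + 1833 = 22757/12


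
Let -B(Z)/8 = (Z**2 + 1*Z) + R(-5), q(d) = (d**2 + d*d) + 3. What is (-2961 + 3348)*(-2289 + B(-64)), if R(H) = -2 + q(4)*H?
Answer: -12820923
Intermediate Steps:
q(d) = 3 + 2*d**2 (q(d) = (d**2 + d**2) + 3 = 2*d**2 + 3 = 3 + 2*d**2)
R(H) = -2 + 35*H (R(H) = -2 + (3 + 2*4**2)*H = -2 + (3 + 2*16)*H = -2 + (3 + 32)*H = -2 + 35*H)
B(Z) = 1416 - 8*Z - 8*Z**2 (B(Z) = -8*((Z**2 + 1*Z) + (-2 + 35*(-5))) = -8*((Z**2 + Z) + (-2 - 175)) = -8*((Z + Z**2) - 177) = -8*(-177 + Z + Z**2) = 1416 - 8*Z - 8*Z**2)
(-2961 + 3348)*(-2289 + B(-64)) = (-2961 + 3348)*(-2289 + (1416 - 8*(-64) - 8*(-64)**2)) = 387*(-2289 + (1416 + 512 - 8*4096)) = 387*(-2289 + (1416 + 512 - 32768)) = 387*(-2289 - 30840) = 387*(-33129) = -12820923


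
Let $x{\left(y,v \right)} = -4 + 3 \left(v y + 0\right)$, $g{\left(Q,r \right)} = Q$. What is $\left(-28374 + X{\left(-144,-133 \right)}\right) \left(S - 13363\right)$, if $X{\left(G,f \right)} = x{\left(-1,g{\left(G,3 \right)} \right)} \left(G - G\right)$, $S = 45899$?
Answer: $-923176464$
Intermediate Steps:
$x{\left(y,v \right)} = -4 + 3 v y$
$X{\left(G,f \right)} = 0$ ($X{\left(G,f \right)} = \left(-4 + 3 G \left(-1\right)\right) \left(G - G\right) = \left(-4 - 3 G\right) 0 = 0$)
$\left(-28374 + X{\left(-144,-133 \right)}\right) \left(S - 13363\right) = \left(-28374 + 0\right) \left(45899 - 13363\right) = \left(-28374\right) 32536 = -923176464$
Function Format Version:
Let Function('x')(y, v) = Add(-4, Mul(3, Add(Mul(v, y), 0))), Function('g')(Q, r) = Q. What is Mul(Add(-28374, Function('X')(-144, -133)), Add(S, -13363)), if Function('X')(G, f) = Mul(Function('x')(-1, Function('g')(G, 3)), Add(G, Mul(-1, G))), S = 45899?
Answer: -923176464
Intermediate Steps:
Function('x')(y, v) = Add(-4, Mul(3, v, y)) (Function('x')(y, v) = Add(-4, Mul(3, Mul(v, y))) = Add(-4, Mul(3, v, y)))
Function('X')(G, f) = 0 (Function('X')(G, f) = Mul(Add(-4, Mul(3, G, -1)), Add(G, Mul(-1, G))) = Mul(Add(-4, Mul(-3, G)), 0) = 0)
Mul(Add(-28374, Function('X')(-144, -133)), Add(S, -13363)) = Mul(Add(-28374, 0), Add(45899, -13363)) = Mul(-28374, 32536) = -923176464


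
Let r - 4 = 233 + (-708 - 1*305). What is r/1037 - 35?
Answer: -37071/1037 ≈ -35.748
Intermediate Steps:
r = -776 (r = 4 + (233 + (-708 - 1*305)) = 4 + (233 + (-708 - 305)) = 4 + (233 - 1013) = 4 - 780 = -776)
r/1037 - 35 = -776/1037 - 35 = -37071/1037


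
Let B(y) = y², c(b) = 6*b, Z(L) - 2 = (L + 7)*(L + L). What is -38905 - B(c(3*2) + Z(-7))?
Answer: -40349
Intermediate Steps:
Z(L) = 2 + 2*L*(7 + L) (Z(L) = 2 + (L + 7)*(L + L) = 2 + (7 + L)*(2*L) = 2 + 2*L*(7 + L))
-38905 - B(c(3*2) + Z(-7)) = -38905 - (6*(3*2) + (2 + 2*(-7)² + 14*(-7)))² = -38905 - (6*6 + (2 + 2*49 - 98))² = -38905 - (36 + (2 + 98 - 98))² = -38905 - (36 + 2)² = -38905 - 1*38² = -38905 - 1*1444 = -38905 - 1444 = -40349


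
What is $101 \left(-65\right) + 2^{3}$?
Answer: $-6557$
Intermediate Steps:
$101 \left(-65\right) + 2^{3} = -6565 + 8 = -6557$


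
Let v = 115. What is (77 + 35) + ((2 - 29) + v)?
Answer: 200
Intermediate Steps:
(77 + 35) + ((2 - 29) + v) = (77 + 35) + ((2 - 29) + 115) = 112 + (-27 + 115) = 112 + 88 = 200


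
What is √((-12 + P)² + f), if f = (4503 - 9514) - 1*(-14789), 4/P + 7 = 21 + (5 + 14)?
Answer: √10801906/33 ≈ 99.595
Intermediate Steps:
P = 4/33 (P = 4/(-7 + (21 + (5 + 14))) = 4/(-7 + (21 + 19)) = 4/(-7 + 40) = 4/33 ≈ 0.12121)
f = 9778 (f = -5011 + 14789 = 9778)
√((-12 + P)² + f) = √((-12 + 4/33)² + 9778) = √((-392/33)² + 9778) = √(153664/1089 + 9778) = √(10801906/1089) = √10801906/33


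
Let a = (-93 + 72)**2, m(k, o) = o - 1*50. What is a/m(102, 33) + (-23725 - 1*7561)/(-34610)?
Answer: -7365574/294185 ≈ -25.037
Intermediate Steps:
m(k, o) = -50 + o (m(k, o) = o - 50 = -50 + o)
a = 441 (a = (-21)**2 = 441)
a/m(102, 33) + (-23725 - 1*7561)/(-34610) = 441/(-50 + 33) + (-23725 - 1*7561)/(-34610) = 441/(-17) + (-23725 - 7561)*(-1/34610) = 441*(-1/17) - 31286*(-1/34610) = -441/17 + 15643/17305 = -7365574/294185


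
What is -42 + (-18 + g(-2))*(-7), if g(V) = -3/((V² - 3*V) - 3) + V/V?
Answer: 80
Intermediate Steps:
g(V) = 1 - 3/(-3 + V² - 3*V) (g(V) = -3/(-3 + V² - 3*V) + 1 = 1 - 3/(-3 + V² - 3*V))
-42 + (-18 + g(-2))*(-7) = -42 + (-18 + (6 - 1*(-2)² + 3*(-2))/(3 - 1*(-2)² + 3*(-2)))*(-7) = -42 + (-18 + (6 - 1*4 - 6)/(3 - 1*4 - 6))*(-7) = -42 + (-18 + (6 - 4 - 6)/(3 - 4 - 6))*(-7) = -42 + (-18 - 4/(-7))*(-7) = -42 + (-18 - ⅐*(-4))*(-7) = -42 + (-18 + 4/7)*(-7) = -42 - 122/7*(-7) = -42 + 122 = 80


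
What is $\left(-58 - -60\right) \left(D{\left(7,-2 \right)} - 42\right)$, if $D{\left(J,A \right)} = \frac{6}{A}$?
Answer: $-90$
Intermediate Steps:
$\left(-58 - -60\right) \left(D{\left(7,-2 \right)} - 42\right) = \left(-58 - -60\right) \left(\frac{6}{-2} - 42\right) = \left(-58 + 60\right) \left(6 \left(- \frac{1}{2}\right) - 42\right) = 2 \left(-3 - 42\right) = 2 \left(-45\right) = -90$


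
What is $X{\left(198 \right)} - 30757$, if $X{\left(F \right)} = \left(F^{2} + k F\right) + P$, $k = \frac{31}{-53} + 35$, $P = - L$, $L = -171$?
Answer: $\frac{817906}{53} \approx 15432.0$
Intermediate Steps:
$P = 171$ ($P = \left(-1\right) \left(-171\right) = 171$)
$k = \frac{1824}{53}$ ($k = 31 \left(- \frac{1}{53}\right) + 35 = - \frac{31}{53} + 35 = \frac{1824}{53} \approx 34.415$)
$X{\left(F \right)} = 171 + F^{2} + \frac{1824 F}{53}$ ($X{\left(F \right)} = \left(F^{2} + \frac{1824 F}{53}\right) + 171 = 171 + F^{2} + \frac{1824 F}{53}$)
$X{\left(198 \right)} - 30757 = \left(171 + 198^{2} + \frac{1824}{53} \cdot 198\right) - 30757 = \left(171 + 39204 + \frac{361152}{53}\right) - 30757 = \frac{2448027}{53} - 30757 = \frac{817906}{53}$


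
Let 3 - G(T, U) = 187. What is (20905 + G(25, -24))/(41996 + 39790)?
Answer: 6907/27262 ≈ 0.25336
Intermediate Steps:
G(T, U) = -184 (G(T, U) = 3 - 1*187 = 3 - 187 = -184)
(20905 + G(25, -24))/(41996 + 39790) = (20905 - 184)/(41996 + 39790) = 20721/81786 = 20721*(1/81786) = 6907/27262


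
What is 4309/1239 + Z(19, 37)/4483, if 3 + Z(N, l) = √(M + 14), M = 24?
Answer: 19313530/5554437 + √38/4483 ≈ 3.4785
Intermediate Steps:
Z(N, l) = -3 + √38 (Z(N, l) = -3 + √(24 + 14) = -3 + √38)
4309/1239 + Z(19, 37)/4483 = 4309/1239 + (-3 + √38)/4483 = 4309*(1/1239) + (-3 + √38)*(1/4483) = 4309/1239 + (-3/4483 + √38/4483) = 19313530/5554437 + √38/4483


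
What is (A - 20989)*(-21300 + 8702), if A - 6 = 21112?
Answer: -1625142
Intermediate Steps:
A = 21118 (A = 6 + 21112 = 21118)
(A - 20989)*(-21300 + 8702) = (21118 - 20989)*(-21300 + 8702) = 129*(-12598) = -1625142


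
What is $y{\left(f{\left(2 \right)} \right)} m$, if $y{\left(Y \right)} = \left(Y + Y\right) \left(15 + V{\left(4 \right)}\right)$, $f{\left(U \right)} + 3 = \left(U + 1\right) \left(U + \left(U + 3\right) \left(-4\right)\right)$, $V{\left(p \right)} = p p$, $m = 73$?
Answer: $-257982$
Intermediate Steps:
$V{\left(p \right)} = p^{2}$
$f{\left(U \right)} = -3 + \left(1 + U\right) \left(-12 - 3 U\right)$ ($f{\left(U \right)} = -3 + \left(U + 1\right) \left(U + \left(U + 3\right) \left(-4\right)\right) = -3 + \left(1 + U\right) \left(U + \left(3 + U\right) \left(-4\right)\right) = -3 + \left(1 + U\right) \left(U - \left(12 + 4 U\right)\right) = -3 + \left(1 + U\right) \left(-12 - 3 U\right)$)
$y{\left(Y \right)} = 62 Y$ ($y{\left(Y \right)} = \left(Y + Y\right) \left(15 + 4^{2}\right) = 2 Y \left(15 + 16\right) = 2 Y 31 = 62 Y$)
$y{\left(f{\left(2 \right)} \right)} m = 62 \left(-15 - 30 - 3 \cdot 2^{2}\right) 73 = 62 \left(-15 - 30 - 12\right) 73 = 62 \left(-57\right) 73 = \left(-3534\right) 73 = -257982$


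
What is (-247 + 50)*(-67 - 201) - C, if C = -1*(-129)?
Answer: 52667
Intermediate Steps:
C = 129
(-247 + 50)*(-67 - 201) - C = (-247 + 50)*(-67 - 201) - 1*129 = -197*(-268) - 129 = 52796 - 129 = 52667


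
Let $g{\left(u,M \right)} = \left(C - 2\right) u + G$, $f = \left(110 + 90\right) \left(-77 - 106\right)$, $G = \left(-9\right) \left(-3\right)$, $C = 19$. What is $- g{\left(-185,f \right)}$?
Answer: $3118$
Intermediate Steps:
$G = 27$
$f = -36600$ ($f = 200 \left(-183\right) = -36600$)
$g{\left(u,M \right)} = 27 + 17 u$ ($g{\left(u,M \right)} = \left(19 - 2\right) u + 27 = 17 u + 27 = 27 + 17 u$)
$- g{\left(-185,f \right)} = - (27 + 17 \left(-185\right)) = - (27 - 3145) = \left(-1\right) \left(-3118\right) = 3118$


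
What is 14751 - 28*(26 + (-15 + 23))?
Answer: 13799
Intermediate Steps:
14751 - 28*(26 + (-15 + 23)) = 14751 - 28*(26 + 8) = 14751 - 28*34 = 14751 - 1*952 = 14751 - 952 = 13799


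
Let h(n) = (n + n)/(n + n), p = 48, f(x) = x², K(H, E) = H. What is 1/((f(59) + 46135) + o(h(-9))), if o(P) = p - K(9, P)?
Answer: 1/49655 ≈ 2.0139e-5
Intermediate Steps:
h(n) = 1 (h(n) = (2*n)/((2*n)) = (2*n)*(1/(2*n)) = 1)
o(P) = 39 (o(P) = 48 - 1*9 = 48 - 9 = 39)
1/((f(59) + 46135) + o(h(-9))) = 1/((59² + 46135) + 39) = 1/((3481 + 46135) + 39) = 1/(49616 + 39) = 1/49655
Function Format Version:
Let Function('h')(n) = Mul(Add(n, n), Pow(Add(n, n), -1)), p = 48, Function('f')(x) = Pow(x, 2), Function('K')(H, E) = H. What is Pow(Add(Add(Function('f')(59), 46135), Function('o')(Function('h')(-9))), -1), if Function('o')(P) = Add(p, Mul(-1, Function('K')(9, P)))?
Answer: Rational(1, 49655) ≈ 2.0139e-5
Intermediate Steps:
Function('h')(n) = 1 (Function('h')(n) = Mul(Mul(2, n), Pow(Mul(2, n), -1)) = Mul(Mul(2, n), Mul(Rational(1, 2), Pow(n, -1))) = 1)
Function('o')(P) = 39 (Function('o')(P) = Add(48, Mul(-1, 9)) = Add(48, -9) = 39)
Pow(Add(Add(Function('f')(59), 46135), Function('o')(Function('h')(-9))), -1) = Pow(Add(Add(Pow(59, 2), 46135), 39), -1) = Pow(Add(Add(3481, 46135), 39), -1) = Pow(Add(49616, 39), -1) = Pow(49655, -1) = Rational(1, 49655)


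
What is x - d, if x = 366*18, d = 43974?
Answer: -37386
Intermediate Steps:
x = 6588
x - d = 6588 - 1*43974 = 6588 - 43974 = -37386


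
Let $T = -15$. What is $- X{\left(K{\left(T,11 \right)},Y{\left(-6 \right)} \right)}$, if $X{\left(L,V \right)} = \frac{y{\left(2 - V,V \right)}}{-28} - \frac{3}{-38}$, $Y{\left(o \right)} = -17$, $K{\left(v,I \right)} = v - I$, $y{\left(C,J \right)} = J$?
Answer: $- \frac{365}{532} \approx -0.68609$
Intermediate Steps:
$X{\left(L,V \right)} = \frac{3}{38} - \frac{V}{28}$ ($X{\left(L,V \right)} = \frac{V}{-28} - \frac{3}{-38} = V \left(- \frac{1}{28}\right) - - \frac{3}{38} = - \frac{V}{28} + \frac{3}{38} = \frac{3}{38} - \frac{V}{28}$)
$- X{\left(K{\left(T,11 \right)},Y{\left(-6 \right)} \right)} = - (\frac{3}{38} - - \frac{17}{28}) = - (\frac{3}{38} + \frac{17}{28}) = \left(-1\right) \frac{365}{532} = - \frac{365}{532}$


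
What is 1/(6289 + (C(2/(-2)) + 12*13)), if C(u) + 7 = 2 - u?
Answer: 1/6441 ≈ 0.00015526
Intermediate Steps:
C(u) = -5 - u (C(u) = -7 + (2 - u) = -5 - u)
1/(6289 + (C(2/(-2)) + 12*13)) = 1/(6289 + ((-5 - 2/(-2)) + 12*13)) = 1/(6289 + ((-5 - 2*(-1)/2) + 156)) = 1/(6289 + ((-5 - 1*(-1)) + 156)) = 1/(6289 + ((-5 + 1) + 156)) = 1/(6289 + (-4 + 156)) = 1/(6289 + 152) = 1/6441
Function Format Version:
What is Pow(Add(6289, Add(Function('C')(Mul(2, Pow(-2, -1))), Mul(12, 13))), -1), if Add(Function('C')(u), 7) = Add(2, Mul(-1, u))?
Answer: Rational(1, 6441) ≈ 0.00015526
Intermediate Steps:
Function('C')(u) = Add(-5, Mul(-1, u)) (Function('C')(u) = Add(-7, Add(2, Mul(-1, u))) = Add(-5, Mul(-1, u)))
Pow(Add(6289, Add(Function('C')(Mul(2, Pow(-2, -1))), Mul(12, 13))), -1) = Pow(Add(6289, Add(Add(-5, Mul(-1, Mul(2, Pow(-2, -1)))), Mul(12, 13))), -1) = Pow(Add(6289, Add(Add(-5, Mul(-1, Mul(2, Rational(-1, 2)))), 156)), -1) = Pow(Add(6289, Add(Add(-5, Mul(-1, -1)), 156)), -1) = Pow(Add(6289, Add(Add(-5, 1), 156)), -1) = Pow(Add(6289, Add(-4, 156)), -1) = Pow(Add(6289, 152), -1) = Pow(6441, -1) = Rational(1, 6441)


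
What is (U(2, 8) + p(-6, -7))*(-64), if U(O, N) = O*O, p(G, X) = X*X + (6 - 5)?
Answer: -3456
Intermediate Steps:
p(G, X) = 1 + X² (p(G, X) = X² + 1 = 1 + X²)
U(O, N) = O²
(U(2, 8) + p(-6, -7))*(-64) = (2² + (1 + (-7)²))*(-64) = (4 + (1 + 49))*(-64) = (4 + 50)*(-64) = 54*(-64) = -3456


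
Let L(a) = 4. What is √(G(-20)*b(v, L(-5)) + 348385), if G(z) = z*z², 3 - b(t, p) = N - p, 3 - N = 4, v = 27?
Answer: √284385 ≈ 533.28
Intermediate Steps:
N = -1 (N = 3 - 1*4 = 3 - 4 = -1)
b(t, p) = 4 + p (b(t, p) = 3 - (-1 - p) = 3 + (1 + p) = 4 + p)
G(z) = z³
√(G(-20)*b(v, L(-5)) + 348385) = √((-20)³*(4 + 4) + 348385) = √(-8000*8 + 348385) = √(-64000 + 348385) = √284385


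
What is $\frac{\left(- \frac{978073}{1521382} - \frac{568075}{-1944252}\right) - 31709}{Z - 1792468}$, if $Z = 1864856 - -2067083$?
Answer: $- \frac{46897336896420961}{3164224118228468172} \approx -0.014821$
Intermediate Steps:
$Z = 3931939$ ($Z = 1864856 + 2067083 = 3931939$)
$\frac{\left(- \frac{978073}{1521382} - \frac{568075}{-1944252}\right) - 31709}{Z - 1792468} = \frac{\left(- \frac{978073}{1521382} - \frac{568075}{-1944252}\right) - 31709}{3931939 - 1792468} = \frac{\left(\left(-978073\right) \frac{1}{1521382} - - \frac{568075}{1944252}\right) - 31709}{2139471} = \left(\left(- \frac{978073}{1521382} + \frac{568075}{1944252}\right) - 31709\right) \frac{1}{2139471} = \left(- \frac{518680653373}{1478974998132} - 31709\right) \frac{1}{2139471} = \left(- \frac{46897336896420961}{1478974998132}\right) \frac{1}{2139471} = - \frac{46897336896420961}{3164224118228468172}$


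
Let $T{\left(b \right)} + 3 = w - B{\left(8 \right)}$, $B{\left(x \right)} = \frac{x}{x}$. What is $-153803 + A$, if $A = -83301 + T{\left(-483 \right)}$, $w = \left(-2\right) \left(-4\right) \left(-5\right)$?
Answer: $-237148$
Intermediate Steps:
$B{\left(x \right)} = 1$
$w = -40$ ($w = 8 \left(-5\right) = -40$)
$T{\left(b \right)} = -44$ ($T{\left(b \right)} = -3 - 41 = -44$)
$A = -83345$ ($A = -83301 - 44 = -83345$)
$-153803 + A = -153803 - 83345 = -237148$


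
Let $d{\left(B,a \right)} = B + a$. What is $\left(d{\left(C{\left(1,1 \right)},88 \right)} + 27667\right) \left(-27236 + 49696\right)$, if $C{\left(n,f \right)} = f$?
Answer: $623399760$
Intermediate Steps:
$\left(d{\left(C{\left(1,1 \right)},88 \right)} + 27667\right) \left(-27236 + 49696\right) = \left(\left(1 + 88\right) + 27667\right) \left(-27236 + 49696\right) = \left(89 + 27667\right) 22460 = 27756 \cdot 22460 = 623399760$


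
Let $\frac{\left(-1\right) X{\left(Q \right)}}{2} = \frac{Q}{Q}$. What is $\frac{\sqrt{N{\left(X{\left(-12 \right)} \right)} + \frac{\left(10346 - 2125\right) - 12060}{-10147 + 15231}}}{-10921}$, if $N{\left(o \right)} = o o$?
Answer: $- \frac{3 \sqrt{2329743}}{27761182} \approx -0.00016494$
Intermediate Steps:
$X{\left(Q \right)} = -2$ ($X{\left(Q \right)} = - 2 \frac{Q}{Q} = \left(-2\right) 1 = -2$)
$N{\left(o \right)} = o^{2}$
$\frac{\sqrt{N{\left(X{\left(-12 \right)} \right)} + \frac{\left(10346 - 2125\right) - 12060}{-10147 + 15231}}}{-10921} = \frac{\sqrt{\left(-2\right)^{2} + \frac{\left(10346 - 2125\right) - 12060}{-10147 + 15231}}}{-10921} = \sqrt{4 + \frac{8221 - 12060}{5084}} \left(- \frac{1}{10921}\right) = \sqrt{4 - \frac{3839}{5084}} \left(- \frac{1}{10921}\right) = \sqrt{\frac{16497}{5084}} \left(- \frac{1}{10921}\right) = \frac{3 \sqrt{2329743}}{2542} \left(- \frac{1}{10921}\right) = - \frac{3 \sqrt{2329743}}{27761182}$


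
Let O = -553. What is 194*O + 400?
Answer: -106882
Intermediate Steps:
194*O + 400 = 194*(-553) + 400 = -107282 + 400 = -106882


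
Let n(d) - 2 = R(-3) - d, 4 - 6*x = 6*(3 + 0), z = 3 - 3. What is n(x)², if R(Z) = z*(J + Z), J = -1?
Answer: 169/9 ≈ 18.778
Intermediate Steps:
z = 0
x = -7/3 (x = ⅔ - (3 + 0) = ⅔ - 3 = -7/3 ≈ -2.3333)
R(Z) = 0 (R(Z) = 0*(-1 + Z) = 0)
n(d) = 2 - d (n(d) = 2 + (0 - d) = 2 - d)
n(x)² = (2 - 1*(-7/3))² = (2 + 7/3)² = (13/3)² = 169/9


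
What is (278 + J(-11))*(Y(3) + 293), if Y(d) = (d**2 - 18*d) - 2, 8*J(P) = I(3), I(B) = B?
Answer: 273921/4 ≈ 68480.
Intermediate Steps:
J(P) = 3/8 (J(P) = (1/8)*3 = 3/8)
Y(d) = -2 + d**2 - 18*d
(278 + J(-11))*(Y(3) + 293) = (278 + 3/8)*((-2 + 3**2 - 18*3) + 293) = 2227*((-2 + 9 - 54) + 293)/8 = 2227*(-47 + 293)/8 = (2227/8)*246 = 273921/4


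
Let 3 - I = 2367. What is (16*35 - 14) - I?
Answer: 2910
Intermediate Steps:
I = -2364 (I = 3 - 1*2367 = 3 - 2367 = -2364)
(16*35 - 14) - I = (16*35 - 14) - 1*(-2364) = (560 - 14) + 2364 = 546 + 2364 = 2910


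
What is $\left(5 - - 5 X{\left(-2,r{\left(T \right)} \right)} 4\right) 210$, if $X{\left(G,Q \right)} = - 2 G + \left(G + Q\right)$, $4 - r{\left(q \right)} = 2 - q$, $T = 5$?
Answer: $38850$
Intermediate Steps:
$r{\left(q \right)} = 2 + q$ ($r{\left(q \right)} = 4 - \left(2 - q\right) = 4 + \left(-2 + q\right) = 2 + q$)
$X{\left(G,Q \right)} = Q - G$
$\left(5 - - 5 X{\left(-2,r{\left(T \right)} \right)} 4\right) 210 = \left(5 - - 5 \left(\left(2 + 5\right) - -2\right) 4\right) 210 = \left(5 - - 5 \left(7 + 2\right) 4\right) 210 = \left(5 - \left(-5\right) 9 \cdot 4\right) 210 = \left(5 - \left(-45\right) 4\right) 210 = \left(5 - -180\right) 210 = \left(5 + 180\right) 210 = 185 \cdot 210 = 38850$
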